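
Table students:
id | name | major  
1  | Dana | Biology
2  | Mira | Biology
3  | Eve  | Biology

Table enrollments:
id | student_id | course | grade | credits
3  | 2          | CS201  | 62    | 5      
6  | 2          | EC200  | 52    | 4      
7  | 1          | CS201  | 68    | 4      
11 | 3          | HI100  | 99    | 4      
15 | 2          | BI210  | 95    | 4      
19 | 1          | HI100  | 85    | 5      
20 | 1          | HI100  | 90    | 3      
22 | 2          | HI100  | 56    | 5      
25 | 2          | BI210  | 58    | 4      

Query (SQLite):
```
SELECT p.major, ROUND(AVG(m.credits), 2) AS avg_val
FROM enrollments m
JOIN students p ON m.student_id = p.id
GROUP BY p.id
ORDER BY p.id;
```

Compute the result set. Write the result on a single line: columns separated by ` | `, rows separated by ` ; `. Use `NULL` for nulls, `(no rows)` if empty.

Join each enrollments row to its students via student_id.
Group joined rows by students.id; compute ROUND(AVG(m.credits), 2) per group.
  1: ids {7, 19, 20} → ROUND(AVG(m.credits), 2)=4
  2: ids {3, 6, 15, 22, 25} → ROUND(AVG(m.credits), 2)=4.4
  3: ids {11} → ROUND(AVG(m.credits), 2)=4

Biology | 4 ; Biology | 4.4 ; Biology | 4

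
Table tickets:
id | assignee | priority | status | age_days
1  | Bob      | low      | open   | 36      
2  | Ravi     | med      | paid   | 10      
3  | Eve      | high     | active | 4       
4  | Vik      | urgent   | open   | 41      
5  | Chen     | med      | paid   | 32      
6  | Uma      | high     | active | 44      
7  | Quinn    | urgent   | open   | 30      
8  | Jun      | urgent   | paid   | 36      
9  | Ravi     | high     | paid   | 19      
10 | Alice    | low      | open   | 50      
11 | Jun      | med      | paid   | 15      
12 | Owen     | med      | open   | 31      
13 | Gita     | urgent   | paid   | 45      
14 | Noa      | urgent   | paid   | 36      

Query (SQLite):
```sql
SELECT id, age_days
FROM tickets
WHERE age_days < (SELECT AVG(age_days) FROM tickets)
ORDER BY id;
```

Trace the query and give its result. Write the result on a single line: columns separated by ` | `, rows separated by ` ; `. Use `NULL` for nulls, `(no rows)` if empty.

Scalar subquery: AVG(age_days) over all tickets rows = 30.642857 (≈; comparison uses full precision).
Keep rows where age_days < that value.

2 | 10 ; 3 | 4 ; 7 | 30 ; 9 | 19 ; 11 | 15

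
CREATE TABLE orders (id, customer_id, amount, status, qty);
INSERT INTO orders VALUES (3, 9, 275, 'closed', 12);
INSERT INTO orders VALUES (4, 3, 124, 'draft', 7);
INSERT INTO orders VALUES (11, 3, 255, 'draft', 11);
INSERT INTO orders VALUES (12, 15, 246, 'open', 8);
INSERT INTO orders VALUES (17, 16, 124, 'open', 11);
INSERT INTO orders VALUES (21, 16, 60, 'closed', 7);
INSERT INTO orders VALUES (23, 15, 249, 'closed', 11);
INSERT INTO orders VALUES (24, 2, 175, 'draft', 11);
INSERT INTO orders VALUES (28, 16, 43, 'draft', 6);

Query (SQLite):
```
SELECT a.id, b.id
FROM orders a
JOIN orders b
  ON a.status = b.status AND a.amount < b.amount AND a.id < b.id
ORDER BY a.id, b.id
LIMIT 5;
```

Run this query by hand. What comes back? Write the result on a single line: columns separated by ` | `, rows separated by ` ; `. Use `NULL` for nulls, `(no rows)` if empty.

4 | 11 ; 4 | 24 ; 21 | 23

Pairs (a,b) with same status, a.amount < b.amount, a.id < b.id.
status groups: closed:{3,21,23} draft:{4,11,24,28} open:{12,17}
Ordered by (a.id, b.id); first 5.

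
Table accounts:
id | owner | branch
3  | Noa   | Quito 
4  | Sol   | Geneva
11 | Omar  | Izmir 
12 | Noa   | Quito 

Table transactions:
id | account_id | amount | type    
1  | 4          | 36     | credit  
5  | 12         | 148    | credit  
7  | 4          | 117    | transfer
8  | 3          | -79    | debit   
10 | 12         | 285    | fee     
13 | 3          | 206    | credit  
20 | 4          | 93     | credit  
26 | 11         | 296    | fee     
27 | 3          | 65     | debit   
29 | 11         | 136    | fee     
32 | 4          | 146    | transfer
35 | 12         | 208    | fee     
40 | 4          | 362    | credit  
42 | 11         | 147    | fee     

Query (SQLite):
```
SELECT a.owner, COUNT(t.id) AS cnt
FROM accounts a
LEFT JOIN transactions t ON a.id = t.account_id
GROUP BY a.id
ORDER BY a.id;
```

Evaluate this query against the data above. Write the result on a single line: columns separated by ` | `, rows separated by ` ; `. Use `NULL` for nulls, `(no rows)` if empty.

LEFT JOIN keeps every accounts row; unmatched ones get NULL for transactions columns.
Group by accounts.id and compute COUNT(t.id). COUNT(col) of an all-NULL group is 0.
  3: ids {8, 13, 27} → COUNT(t.id)=3
  4: ids {1, 7, 20, 32, 40} → COUNT(t.id)=5
  11: ids {26, 29, 42} → COUNT(t.id)=3
  12: ids {5, 10, 35} → COUNT(t.id)=3

Noa | 3 ; Sol | 5 ; Omar | 3 ; Noa | 3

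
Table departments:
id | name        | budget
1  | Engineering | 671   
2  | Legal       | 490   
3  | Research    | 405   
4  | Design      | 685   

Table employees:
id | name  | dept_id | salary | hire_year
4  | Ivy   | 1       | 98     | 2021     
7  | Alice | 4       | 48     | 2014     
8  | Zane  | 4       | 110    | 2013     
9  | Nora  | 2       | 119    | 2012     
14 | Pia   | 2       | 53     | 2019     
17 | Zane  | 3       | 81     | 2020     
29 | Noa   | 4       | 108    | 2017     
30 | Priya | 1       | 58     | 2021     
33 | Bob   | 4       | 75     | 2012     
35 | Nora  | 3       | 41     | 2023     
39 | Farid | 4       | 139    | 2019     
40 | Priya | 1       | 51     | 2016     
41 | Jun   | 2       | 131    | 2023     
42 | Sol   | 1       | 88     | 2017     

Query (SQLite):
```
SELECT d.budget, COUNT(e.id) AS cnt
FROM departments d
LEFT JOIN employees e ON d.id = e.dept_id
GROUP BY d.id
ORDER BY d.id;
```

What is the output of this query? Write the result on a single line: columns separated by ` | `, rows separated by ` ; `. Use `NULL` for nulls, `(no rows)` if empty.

671 | 4 ; 490 | 3 ; 405 | 2 ; 685 | 5

LEFT JOIN keeps every departments row; unmatched ones get NULL for employees columns.
Group by departments.id and compute COUNT(e.id). COUNT(col) of an all-NULL group is 0.
  1: ids {4, 30, 40, 42} → COUNT(e.id)=4
  2: ids {9, 14, 41} → COUNT(e.id)=3
  3: ids {17, 35} → COUNT(e.id)=2
  4: ids {7, 8, 29, 33, 39} → COUNT(e.id)=5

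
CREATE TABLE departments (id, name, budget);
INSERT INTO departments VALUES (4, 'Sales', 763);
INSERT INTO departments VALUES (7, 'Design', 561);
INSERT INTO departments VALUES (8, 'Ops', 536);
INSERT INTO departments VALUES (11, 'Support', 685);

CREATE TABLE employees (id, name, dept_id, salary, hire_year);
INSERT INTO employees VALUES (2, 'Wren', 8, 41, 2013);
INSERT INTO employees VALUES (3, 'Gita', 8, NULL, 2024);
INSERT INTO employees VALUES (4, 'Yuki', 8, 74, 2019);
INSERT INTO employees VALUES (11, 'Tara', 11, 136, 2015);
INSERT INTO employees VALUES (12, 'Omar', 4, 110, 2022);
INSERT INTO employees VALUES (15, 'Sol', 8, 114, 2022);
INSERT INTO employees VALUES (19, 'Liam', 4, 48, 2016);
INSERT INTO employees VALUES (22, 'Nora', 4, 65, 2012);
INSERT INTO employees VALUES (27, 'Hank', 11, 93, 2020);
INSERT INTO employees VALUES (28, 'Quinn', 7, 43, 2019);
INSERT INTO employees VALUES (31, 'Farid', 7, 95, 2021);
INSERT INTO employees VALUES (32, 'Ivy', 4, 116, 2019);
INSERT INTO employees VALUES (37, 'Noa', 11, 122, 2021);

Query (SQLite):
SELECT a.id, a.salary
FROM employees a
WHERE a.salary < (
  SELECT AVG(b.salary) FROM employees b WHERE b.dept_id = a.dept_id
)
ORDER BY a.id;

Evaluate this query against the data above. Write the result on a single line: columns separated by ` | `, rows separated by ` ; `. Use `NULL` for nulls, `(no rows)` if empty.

2 | 41 ; 4 | 74 ; 19 | 48 ; 22 | 65 ; 27 | 93 ; 28 | 43

For each employees row a, compute AVG(salary) over rows sharing a.dept_id.
Keep row a if a.salary < that per-group AVG.
  dept_id=4: AVG(salary) = 84.75
  dept_id=7: AVG(salary) = 69.0
  dept_id=8: AVG(salary) = 76.333333
  dept_id=11: AVG(salary) = 117.0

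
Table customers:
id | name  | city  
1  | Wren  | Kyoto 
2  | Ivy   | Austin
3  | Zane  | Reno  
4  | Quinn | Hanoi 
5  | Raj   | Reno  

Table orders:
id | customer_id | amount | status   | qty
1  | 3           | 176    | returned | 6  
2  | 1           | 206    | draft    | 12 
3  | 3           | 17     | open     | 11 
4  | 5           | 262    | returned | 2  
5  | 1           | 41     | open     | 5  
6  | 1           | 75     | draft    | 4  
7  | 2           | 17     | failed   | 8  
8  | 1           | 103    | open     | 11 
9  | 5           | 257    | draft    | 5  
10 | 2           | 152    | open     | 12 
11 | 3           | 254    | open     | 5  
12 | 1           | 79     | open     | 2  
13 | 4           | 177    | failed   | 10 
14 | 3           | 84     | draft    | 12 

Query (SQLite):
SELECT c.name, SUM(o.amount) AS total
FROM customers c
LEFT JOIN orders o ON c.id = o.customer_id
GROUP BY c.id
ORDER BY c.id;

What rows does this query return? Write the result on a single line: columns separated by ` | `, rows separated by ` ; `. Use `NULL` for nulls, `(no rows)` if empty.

Wren | 504 ; Ivy | 169 ; Zane | 531 ; Quinn | 177 ; Raj | 519

LEFT JOIN keeps every customers row; unmatched ones get NULL for orders columns.
Group by customers.id and compute SUM(o.amount). SUM over an all-NULL group is NULL.
  1: ids {2, 5, 6, 8, 12} → SUM(o.amount)=504
  2: ids {7, 10} → SUM(o.amount)=169
  3: ids {1, 3, 11, 14} → SUM(o.amount)=531
  4: ids {13} → SUM(o.amount)=177
  5: ids {4, 9} → SUM(o.amount)=519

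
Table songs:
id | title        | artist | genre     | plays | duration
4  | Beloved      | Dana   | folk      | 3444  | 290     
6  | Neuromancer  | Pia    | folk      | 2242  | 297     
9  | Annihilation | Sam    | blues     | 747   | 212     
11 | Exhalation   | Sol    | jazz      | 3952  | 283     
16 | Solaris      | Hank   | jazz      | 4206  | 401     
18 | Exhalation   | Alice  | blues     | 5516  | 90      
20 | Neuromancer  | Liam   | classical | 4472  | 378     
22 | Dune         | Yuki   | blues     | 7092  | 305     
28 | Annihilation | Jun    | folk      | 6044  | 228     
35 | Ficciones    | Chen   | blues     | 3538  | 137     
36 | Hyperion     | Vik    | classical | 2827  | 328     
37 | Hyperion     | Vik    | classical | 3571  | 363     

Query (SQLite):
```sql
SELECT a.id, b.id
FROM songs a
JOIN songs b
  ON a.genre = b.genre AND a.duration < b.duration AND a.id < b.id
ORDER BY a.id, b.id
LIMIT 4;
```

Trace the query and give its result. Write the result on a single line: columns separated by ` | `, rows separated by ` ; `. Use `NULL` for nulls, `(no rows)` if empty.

Pairs (a,b) with same genre, a.duration < b.duration, a.id < b.id.
genre groups: blues:{9,18,22,35} classical:{20,36,37} folk:{4,6,28} jazz:{11,16}
Ordered by (a.id, b.id); first 4.

4 | 6 ; 9 | 22 ; 11 | 16 ; 18 | 22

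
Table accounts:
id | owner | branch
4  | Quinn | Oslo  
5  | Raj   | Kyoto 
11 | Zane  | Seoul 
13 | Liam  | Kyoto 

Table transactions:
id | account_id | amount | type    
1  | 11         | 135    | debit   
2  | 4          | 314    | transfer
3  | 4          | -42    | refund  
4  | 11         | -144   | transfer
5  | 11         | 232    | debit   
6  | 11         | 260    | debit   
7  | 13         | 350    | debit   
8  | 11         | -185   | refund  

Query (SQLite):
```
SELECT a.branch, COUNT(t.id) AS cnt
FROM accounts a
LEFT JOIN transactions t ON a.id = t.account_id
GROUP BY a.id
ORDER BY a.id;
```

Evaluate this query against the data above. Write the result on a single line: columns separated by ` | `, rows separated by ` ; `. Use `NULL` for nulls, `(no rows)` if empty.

Oslo | 2 ; Kyoto | 0 ; Seoul | 5 ; Kyoto | 1

LEFT JOIN keeps every accounts row; unmatched ones get NULL for transactions columns.
Group by accounts.id and compute COUNT(t.id). COUNT(col) of an all-NULL group is 0.
  4: ids {2, 3} → COUNT(t.id)=2
  5: ids {—} → COUNT(t.id)=0
  11: ids {1, 4, 5, 6, 8} → COUNT(t.id)=5
  13: ids {7} → COUNT(t.id)=1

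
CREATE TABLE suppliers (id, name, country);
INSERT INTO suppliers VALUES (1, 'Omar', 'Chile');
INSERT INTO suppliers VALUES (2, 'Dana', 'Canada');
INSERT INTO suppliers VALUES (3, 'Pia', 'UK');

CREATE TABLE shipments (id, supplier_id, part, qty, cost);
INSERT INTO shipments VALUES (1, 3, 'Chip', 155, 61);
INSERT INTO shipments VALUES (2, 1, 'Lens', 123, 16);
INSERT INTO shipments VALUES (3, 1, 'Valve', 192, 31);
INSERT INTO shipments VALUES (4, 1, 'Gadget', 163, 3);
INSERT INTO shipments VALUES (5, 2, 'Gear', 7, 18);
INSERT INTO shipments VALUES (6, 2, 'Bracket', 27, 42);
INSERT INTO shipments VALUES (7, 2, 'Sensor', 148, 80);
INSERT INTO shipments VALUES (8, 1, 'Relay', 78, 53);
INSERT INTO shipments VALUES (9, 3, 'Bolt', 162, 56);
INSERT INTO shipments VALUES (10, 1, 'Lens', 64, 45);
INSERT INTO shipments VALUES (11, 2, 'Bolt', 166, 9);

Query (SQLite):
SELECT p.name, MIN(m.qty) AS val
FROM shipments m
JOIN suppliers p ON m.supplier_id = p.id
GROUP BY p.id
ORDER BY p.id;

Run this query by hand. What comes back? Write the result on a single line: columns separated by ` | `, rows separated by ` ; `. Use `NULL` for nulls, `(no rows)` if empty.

Omar | 64 ; Dana | 7 ; Pia | 155

Join each shipments row to its suppliers via supplier_id.
Group joined rows by suppliers.id; compute MIN(m.qty) per group.
  1: ids {2, 3, 4, 8, 10} → MIN(m.qty)=64
  2: ids {5, 6, 7, 11} → MIN(m.qty)=7
  3: ids {1, 9} → MIN(m.qty)=155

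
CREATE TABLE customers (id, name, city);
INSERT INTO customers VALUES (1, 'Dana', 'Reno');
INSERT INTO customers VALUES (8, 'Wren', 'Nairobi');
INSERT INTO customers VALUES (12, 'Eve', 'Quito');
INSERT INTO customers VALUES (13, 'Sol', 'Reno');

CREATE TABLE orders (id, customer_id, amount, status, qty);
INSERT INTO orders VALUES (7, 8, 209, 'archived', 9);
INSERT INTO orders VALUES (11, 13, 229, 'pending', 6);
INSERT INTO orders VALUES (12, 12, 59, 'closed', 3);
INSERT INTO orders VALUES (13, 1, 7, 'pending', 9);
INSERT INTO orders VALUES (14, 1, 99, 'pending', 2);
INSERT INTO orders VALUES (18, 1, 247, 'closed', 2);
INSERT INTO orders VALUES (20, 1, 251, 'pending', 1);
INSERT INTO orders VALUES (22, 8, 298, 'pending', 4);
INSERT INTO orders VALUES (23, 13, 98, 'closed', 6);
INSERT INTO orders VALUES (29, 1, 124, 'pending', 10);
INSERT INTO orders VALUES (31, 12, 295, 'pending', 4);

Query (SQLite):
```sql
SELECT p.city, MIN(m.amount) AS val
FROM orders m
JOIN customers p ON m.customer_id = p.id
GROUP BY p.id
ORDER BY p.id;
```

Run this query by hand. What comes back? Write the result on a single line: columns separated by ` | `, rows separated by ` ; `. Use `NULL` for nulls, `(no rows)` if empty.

Reno | 7 ; Nairobi | 209 ; Quito | 59 ; Reno | 98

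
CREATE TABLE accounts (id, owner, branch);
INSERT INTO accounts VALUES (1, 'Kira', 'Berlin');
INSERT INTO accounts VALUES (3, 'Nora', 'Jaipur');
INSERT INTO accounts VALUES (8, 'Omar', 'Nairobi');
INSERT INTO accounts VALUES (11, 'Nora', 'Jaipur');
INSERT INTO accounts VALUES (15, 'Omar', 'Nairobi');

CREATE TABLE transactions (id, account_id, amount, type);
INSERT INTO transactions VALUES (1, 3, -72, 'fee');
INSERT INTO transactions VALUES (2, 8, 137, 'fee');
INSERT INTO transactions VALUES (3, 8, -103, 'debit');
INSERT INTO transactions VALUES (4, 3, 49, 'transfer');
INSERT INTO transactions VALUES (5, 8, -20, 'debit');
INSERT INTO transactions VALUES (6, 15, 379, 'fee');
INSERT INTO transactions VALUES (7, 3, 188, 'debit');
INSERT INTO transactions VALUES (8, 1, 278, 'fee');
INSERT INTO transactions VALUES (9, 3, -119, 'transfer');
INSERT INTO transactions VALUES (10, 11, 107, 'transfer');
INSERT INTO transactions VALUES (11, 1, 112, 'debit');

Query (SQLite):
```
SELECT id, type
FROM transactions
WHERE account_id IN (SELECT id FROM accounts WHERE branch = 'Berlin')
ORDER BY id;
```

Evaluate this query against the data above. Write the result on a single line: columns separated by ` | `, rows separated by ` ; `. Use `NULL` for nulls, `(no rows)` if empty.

8 | fee ; 11 | debit

Inner query: accounts.id where branch = 'Berlin'.
Outer: keep transactions rows whose account_id is in that set.
Inner query → {1}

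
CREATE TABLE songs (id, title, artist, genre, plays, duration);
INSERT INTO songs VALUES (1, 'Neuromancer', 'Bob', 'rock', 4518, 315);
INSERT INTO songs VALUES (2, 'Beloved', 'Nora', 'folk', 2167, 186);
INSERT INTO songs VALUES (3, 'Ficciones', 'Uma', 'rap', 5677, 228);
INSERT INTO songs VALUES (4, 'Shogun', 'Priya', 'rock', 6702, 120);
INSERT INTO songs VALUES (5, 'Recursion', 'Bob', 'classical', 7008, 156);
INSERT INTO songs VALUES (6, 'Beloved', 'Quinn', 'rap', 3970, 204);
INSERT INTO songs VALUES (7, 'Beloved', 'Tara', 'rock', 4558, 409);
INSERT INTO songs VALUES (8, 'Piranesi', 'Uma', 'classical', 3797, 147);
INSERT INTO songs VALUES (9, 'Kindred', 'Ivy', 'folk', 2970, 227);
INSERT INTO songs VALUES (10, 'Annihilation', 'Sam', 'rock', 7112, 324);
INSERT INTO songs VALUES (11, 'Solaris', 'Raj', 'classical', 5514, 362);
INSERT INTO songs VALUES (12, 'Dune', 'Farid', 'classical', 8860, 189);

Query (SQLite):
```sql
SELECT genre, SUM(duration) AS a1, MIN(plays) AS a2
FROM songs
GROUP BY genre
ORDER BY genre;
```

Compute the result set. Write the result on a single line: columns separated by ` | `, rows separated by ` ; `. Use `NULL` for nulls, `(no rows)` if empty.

classical | 854 | 3797 ; folk | 413 | 2167 ; rap | 432 | 3970 ; rock | 1168 | 4518

Group songs by genre.
Per group compute: SUM(duration), MIN(plays).
  classical: ids {5, 8, 11, 12} → SUM(duration)=854, MIN(plays)=3797
  folk: ids {2, 9} → SUM(duration)=413, MIN(plays)=2167
  rap: ids {3, 6} → SUM(duration)=432, MIN(plays)=3970
  rock: ids {1, 4, 7, 10} → SUM(duration)=1168, MIN(plays)=4518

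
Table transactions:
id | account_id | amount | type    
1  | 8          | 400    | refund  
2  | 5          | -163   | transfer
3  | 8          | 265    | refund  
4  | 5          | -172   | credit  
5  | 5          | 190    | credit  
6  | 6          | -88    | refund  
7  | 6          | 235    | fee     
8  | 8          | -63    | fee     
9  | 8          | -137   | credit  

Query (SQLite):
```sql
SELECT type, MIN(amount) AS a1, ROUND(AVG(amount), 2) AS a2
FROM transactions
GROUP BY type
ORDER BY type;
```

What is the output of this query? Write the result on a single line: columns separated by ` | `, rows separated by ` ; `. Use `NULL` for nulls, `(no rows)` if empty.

credit | -172 | -39.67 ; fee | -63 | 86 ; refund | -88 | 192.33 ; transfer | -163 | -163

Group transactions by type.
Per group compute: MIN(amount), ROUND(AVG(amount), 2).
  credit: ids {4, 5, 9} → MIN(amount)=-172, ROUND(AVG(amount), 2)=-39.67
  fee: ids {7, 8} → MIN(amount)=-63, ROUND(AVG(amount), 2)=86
  refund: ids {1, 3, 6} → MIN(amount)=-88, ROUND(AVG(amount), 2)=192.33
  transfer: ids {2} → MIN(amount)=-163, ROUND(AVG(amount), 2)=-163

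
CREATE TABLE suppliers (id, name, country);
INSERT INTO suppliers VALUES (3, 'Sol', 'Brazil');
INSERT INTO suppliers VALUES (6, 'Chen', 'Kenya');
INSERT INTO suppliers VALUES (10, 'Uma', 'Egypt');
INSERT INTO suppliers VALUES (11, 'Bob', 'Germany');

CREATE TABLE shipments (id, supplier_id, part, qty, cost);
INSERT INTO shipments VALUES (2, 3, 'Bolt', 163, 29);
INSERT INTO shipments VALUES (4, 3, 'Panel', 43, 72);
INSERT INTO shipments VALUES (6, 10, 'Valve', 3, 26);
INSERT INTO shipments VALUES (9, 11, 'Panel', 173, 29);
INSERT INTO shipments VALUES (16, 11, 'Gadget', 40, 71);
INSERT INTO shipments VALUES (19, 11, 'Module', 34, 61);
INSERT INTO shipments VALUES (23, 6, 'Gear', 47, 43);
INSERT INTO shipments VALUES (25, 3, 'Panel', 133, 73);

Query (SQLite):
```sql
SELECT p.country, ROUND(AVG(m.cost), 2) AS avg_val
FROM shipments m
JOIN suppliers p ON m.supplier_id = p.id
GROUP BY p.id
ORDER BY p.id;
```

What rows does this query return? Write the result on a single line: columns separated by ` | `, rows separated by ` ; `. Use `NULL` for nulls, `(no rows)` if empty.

Brazil | 58 ; Kenya | 43 ; Egypt | 26 ; Germany | 53.67

Join each shipments row to its suppliers via supplier_id.
Group joined rows by suppliers.id; compute ROUND(AVG(m.cost), 2) per group.
  3: ids {2, 4, 25} → ROUND(AVG(m.cost), 2)=58
  6: ids {23} → ROUND(AVG(m.cost), 2)=43
  10: ids {6} → ROUND(AVG(m.cost), 2)=26
  11: ids {9, 16, 19} → ROUND(AVG(m.cost), 2)=53.67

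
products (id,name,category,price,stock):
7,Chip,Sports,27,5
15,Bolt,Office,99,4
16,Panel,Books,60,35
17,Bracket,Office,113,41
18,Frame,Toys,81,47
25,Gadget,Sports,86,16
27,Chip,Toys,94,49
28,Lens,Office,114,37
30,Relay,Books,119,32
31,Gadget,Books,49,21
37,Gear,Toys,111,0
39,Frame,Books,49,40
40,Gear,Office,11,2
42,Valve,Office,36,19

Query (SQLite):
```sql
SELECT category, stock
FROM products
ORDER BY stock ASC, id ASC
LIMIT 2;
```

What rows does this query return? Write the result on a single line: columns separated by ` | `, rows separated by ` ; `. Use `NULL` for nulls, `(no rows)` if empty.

Sort by stock asc, tiebreak id asc: (0, id=37), (2, id=40), (4, id=15), (5, id=7), (16, id=25) …. Take first 2.

Toys | 0 ; Office | 2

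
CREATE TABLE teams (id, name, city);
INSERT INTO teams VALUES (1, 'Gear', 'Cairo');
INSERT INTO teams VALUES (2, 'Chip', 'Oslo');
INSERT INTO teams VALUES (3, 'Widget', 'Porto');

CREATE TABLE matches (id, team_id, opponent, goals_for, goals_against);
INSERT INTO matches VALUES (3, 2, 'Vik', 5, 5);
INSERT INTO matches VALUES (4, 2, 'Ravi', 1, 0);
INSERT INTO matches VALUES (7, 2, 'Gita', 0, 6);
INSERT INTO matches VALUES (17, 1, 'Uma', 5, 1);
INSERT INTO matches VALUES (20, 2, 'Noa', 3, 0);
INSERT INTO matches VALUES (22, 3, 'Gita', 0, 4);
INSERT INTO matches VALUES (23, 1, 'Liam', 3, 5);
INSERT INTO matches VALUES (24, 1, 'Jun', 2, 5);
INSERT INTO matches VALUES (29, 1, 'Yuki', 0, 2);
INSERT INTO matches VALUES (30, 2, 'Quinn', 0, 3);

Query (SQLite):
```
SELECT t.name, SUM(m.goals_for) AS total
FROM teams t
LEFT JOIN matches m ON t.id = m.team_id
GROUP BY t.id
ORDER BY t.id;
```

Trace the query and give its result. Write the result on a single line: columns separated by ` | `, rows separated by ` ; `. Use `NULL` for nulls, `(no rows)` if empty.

Gear | 10 ; Chip | 9 ; Widget | 0

LEFT JOIN keeps every teams row; unmatched ones get NULL for matches columns.
Group by teams.id and compute SUM(m.goals_for). SUM over an all-NULL group is NULL.
  1: ids {17, 23, 24, 29} → SUM(m.goals_for)=10
  2: ids {3, 4, 7, 20, 30} → SUM(m.goals_for)=9
  3: ids {22} → SUM(m.goals_for)=0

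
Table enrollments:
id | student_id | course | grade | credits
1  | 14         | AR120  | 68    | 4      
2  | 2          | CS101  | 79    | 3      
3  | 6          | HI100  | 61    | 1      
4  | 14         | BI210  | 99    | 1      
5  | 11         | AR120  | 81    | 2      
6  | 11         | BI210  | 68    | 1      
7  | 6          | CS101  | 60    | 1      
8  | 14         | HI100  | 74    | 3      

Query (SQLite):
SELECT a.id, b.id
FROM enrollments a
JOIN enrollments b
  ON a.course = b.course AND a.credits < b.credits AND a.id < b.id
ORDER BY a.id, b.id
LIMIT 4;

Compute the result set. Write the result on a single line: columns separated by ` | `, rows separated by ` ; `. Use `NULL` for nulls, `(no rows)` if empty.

3 | 8

Pairs (a,b) with same course, a.credits < b.credits, a.id < b.id.
course groups: AR120:{1,5} BI210:{4,6} CS101:{2,7} HI100:{3,8}
Ordered by (a.id, b.id); first 4.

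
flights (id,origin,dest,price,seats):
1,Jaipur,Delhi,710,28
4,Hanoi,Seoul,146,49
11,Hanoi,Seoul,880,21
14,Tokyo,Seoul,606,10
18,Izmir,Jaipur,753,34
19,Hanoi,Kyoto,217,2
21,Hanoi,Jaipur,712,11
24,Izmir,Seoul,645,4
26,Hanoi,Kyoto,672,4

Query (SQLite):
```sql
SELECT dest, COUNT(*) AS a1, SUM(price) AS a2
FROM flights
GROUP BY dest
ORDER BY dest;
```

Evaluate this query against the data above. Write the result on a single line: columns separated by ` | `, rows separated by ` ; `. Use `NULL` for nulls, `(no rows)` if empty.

Group flights by dest.
Per group compute: COUNT(*), SUM(price).
  Delhi: ids {1} → COUNT(*)=1, SUM(price)=710
  Jaipur: ids {18, 21} → COUNT(*)=2, SUM(price)=1465
  Kyoto: ids {19, 26} → COUNT(*)=2, SUM(price)=889
  Seoul: ids {4, 11, 14, 24} → COUNT(*)=4, SUM(price)=2277

Delhi | 1 | 710 ; Jaipur | 2 | 1465 ; Kyoto | 2 | 889 ; Seoul | 4 | 2277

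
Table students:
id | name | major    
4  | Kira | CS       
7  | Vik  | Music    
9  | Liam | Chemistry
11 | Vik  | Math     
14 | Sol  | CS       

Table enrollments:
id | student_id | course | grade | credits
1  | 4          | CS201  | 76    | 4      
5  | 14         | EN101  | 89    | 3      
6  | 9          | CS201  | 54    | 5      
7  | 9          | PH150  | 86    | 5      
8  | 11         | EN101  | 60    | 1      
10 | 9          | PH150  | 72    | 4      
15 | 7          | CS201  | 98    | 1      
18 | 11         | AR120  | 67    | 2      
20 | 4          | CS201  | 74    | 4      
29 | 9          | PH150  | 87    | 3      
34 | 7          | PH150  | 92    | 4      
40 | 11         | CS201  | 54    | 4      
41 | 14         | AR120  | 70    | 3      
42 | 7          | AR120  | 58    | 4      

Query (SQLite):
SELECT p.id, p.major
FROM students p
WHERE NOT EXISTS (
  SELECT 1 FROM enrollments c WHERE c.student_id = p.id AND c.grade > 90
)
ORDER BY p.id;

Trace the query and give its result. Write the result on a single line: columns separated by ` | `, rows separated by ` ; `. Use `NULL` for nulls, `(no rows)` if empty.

4 | CS ; 9 | Chemistry ; 11 | Math ; 14 | CS

For each students row, check whether any enrollments with matching student_id has grade > 90.
Keep rows where that is false.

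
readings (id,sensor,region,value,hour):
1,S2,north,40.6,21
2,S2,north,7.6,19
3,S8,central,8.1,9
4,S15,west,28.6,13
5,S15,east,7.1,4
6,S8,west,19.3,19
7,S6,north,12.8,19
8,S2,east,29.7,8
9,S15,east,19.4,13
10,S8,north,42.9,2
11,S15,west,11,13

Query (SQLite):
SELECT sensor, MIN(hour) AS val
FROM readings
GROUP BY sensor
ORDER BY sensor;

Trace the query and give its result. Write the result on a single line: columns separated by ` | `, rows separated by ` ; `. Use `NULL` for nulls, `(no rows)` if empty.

Partition readings by sensor; compute MIN(hour) within each group.
  S15: ids {4, 5, 9, 11} → MIN(hour)=4
  S2: ids {1, 2, 8} → MIN(hour)=8
  S6: ids {7} → MIN(hour)=19
  S8: ids {3, 6, 10} → MIN(hour)=2

S15 | 4 ; S2 | 8 ; S6 | 19 ; S8 | 2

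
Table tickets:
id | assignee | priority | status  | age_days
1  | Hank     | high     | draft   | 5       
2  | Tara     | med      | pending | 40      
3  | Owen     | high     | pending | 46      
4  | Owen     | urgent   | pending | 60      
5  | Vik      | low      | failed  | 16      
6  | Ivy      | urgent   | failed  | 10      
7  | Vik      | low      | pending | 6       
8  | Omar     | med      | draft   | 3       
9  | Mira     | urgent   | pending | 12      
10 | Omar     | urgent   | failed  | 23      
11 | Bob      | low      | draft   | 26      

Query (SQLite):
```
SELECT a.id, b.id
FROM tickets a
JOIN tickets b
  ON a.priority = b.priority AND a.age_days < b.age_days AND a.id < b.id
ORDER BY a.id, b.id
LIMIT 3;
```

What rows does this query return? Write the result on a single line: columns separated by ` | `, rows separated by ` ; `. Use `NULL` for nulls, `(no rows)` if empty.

1 | 3 ; 5 | 11 ; 6 | 9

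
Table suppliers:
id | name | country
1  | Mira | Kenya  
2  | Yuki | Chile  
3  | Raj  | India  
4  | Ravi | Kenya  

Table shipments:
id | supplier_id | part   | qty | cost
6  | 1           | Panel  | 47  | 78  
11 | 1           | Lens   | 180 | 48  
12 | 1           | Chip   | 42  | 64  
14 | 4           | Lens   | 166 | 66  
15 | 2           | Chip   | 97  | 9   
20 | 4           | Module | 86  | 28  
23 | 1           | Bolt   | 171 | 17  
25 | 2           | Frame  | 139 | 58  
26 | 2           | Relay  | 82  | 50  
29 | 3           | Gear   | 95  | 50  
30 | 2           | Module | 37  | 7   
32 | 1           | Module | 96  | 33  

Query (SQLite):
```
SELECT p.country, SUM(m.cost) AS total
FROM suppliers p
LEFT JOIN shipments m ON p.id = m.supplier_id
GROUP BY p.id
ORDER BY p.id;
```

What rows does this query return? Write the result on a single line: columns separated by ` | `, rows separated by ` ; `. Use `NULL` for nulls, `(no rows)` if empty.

Kenya | 240 ; Chile | 124 ; India | 50 ; Kenya | 94

LEFT JOIN keeps every suppliers row; unmatched ones get NULL for shipments columns.
Group by suppliers.id and compute SUM(m.cost). SUM over an all-NULL group is NULL.
  1: ids {6, 11, 12, 23, 32} → SUM(m.cost)=240
  2: ids {15, 25, 26, 30} → SUM(m.cost)=124
  3: ids {29} → SUM(m.cost)=50
  4: ids {14, 20} → SUM(m.cost)=94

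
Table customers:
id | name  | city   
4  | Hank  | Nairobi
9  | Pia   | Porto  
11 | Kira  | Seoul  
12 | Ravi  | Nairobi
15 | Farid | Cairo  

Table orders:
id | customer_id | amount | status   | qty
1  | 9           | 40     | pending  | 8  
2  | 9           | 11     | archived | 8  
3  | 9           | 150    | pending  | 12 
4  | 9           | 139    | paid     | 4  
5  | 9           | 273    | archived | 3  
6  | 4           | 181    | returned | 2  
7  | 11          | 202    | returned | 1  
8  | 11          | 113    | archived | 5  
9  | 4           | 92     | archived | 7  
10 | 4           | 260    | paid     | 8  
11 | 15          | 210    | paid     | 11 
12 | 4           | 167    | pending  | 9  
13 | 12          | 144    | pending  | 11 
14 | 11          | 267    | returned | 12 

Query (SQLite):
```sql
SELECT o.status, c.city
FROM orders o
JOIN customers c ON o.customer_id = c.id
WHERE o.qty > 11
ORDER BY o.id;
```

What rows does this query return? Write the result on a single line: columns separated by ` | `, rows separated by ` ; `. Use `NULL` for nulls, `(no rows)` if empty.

Each orders row matches the customers row where customer_id = customers.id.
Then keep rows with o.qty > 11.

pending | Porto ; returned | Seoul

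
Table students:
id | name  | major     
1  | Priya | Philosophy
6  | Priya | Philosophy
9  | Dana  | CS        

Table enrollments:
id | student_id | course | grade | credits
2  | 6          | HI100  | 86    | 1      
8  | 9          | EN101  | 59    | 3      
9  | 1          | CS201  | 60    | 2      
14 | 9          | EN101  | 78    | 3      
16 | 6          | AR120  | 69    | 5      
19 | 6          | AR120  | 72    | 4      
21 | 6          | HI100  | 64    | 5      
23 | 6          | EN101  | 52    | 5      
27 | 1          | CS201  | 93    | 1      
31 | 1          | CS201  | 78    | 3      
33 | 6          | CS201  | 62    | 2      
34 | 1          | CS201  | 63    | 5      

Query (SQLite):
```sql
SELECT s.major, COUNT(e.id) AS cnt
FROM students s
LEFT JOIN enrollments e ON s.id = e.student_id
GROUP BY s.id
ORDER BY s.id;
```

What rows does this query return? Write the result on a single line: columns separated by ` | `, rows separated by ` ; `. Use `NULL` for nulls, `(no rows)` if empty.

Philosophy | 4 ; Philosophy | 6 ; CS | 2

LEFT JOIN keeps every students row; unmatched ones get NULL for enrollments columns.
Group by students.id and compute COUNT(e.id). COUNT(col) of an all-NULL group is 0.
  1: ids {9, 27, 31, 34} → COUNT(e.id)=4
  6: ids {2, 16, 19, 21, 23, 33} → COUNT(e.id)=6
  9: ids {8, 14} → COUNT(e.id)=2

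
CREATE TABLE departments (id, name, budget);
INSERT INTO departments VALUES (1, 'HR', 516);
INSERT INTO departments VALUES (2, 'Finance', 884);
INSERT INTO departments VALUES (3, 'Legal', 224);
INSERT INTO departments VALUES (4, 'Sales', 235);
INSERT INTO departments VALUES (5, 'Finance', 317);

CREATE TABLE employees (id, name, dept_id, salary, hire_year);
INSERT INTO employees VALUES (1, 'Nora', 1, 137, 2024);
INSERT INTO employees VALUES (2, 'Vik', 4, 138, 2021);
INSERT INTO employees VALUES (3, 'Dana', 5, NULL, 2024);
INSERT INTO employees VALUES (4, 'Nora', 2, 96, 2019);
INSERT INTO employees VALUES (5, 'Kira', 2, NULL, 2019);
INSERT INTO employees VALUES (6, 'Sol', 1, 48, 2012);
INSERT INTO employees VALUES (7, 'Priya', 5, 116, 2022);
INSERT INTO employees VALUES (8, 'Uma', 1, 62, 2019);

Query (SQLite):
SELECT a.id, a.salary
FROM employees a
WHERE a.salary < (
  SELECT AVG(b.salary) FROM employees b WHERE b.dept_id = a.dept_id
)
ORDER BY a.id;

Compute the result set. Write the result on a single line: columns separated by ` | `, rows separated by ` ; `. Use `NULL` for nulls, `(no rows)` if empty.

6 | 48 ; 8 | 62

For each employees row a, compute AVG(salary) over rows sharing a.dept_id.
Keep row a if a.salary < that per-group AVG.
  dept_id=1: AVG(salary) = 82.333333
  dept_id=2: AVG(salary) = 96.0
  dept_id=4: AVG(salary) = 138.0
  dept_id=5: AVG(salary) = 116.0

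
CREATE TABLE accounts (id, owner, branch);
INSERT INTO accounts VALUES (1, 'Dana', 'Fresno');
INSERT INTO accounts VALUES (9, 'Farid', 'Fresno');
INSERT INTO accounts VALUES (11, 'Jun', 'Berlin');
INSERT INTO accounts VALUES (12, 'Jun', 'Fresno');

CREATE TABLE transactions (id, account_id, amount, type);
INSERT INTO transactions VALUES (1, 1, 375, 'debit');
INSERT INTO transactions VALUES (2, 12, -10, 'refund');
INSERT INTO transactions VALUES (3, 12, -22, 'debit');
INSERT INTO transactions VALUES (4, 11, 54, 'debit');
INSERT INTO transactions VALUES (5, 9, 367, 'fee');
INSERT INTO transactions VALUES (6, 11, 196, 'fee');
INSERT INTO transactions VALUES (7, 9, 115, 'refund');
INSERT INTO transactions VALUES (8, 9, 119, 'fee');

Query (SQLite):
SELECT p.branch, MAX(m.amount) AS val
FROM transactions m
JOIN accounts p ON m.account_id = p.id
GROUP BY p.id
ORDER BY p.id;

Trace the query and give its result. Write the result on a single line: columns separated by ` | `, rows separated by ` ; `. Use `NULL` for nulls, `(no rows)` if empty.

Fresno | 375 ; Fresno | 367 ; Berlin | 196 ; Fresno | -10

Join each transactions row to its accounts via account_id.
Group joined rows by accounts.id; compute MAX(m.amount) per group.
  1: ids {1} → MAX(m.amount)=375
  9: ids {5, 7, 8} → MAX(m.amount)=367
  11: ids {4, 6} → MAX(m.amount)=196
  12: ids {2, 3} → MAX(m.amount)=-10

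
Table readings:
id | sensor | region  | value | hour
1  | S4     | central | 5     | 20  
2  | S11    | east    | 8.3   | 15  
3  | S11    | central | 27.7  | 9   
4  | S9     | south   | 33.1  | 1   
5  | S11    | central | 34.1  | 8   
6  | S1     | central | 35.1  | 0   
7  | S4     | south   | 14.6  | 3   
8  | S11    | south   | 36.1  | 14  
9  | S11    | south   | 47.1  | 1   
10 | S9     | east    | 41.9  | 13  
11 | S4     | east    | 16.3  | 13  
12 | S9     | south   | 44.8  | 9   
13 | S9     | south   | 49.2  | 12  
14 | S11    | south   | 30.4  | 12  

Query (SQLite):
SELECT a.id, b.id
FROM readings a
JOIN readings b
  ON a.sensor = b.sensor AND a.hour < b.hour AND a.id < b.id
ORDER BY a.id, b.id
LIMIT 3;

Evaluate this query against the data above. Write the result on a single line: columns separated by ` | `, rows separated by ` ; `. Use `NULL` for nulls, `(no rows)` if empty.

3 | 8 ; 3 | 14 ; 4 | 10

Pairs (a,b) with same sensor, a.hour < b.hour, a.id < b.id.
sensor groups: S1:{6} S11:{2,3,5,8,9,14} S4:{1,7,11} S9:{4,10,12,13}
Ordered by (a.id, b.id); first 3.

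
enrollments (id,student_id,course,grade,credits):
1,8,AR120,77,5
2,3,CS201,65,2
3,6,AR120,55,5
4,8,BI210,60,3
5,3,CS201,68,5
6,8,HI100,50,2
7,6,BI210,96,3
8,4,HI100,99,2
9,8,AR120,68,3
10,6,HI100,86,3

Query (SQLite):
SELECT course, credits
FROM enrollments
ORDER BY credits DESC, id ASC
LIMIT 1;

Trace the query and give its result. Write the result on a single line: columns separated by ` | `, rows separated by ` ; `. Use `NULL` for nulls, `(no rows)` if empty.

Sort by credits desc, tiebreak id asc: (5, id=1), (5, id=3), (5, id=5), (3, id=4) …. Take first 1.

AR120 | 5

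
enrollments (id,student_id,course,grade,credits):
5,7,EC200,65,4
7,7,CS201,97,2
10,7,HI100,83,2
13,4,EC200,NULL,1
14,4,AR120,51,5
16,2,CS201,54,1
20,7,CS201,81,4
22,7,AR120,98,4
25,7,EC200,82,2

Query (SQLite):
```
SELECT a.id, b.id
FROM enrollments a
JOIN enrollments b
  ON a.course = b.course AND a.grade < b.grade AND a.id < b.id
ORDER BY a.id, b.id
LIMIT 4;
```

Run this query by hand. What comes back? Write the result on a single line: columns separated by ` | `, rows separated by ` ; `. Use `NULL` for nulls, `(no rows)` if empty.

Pairs (a,b) with same course, a.grade < b.grade, a.id < b.id.
course groups: AR120:{14,22} CS201:{7,16,20} EC200:{5,13,25} HI100:{10}
Ordered by (a.id, b.id); first 4.

5 | 25 ; 14 | 22 ; 16 | 20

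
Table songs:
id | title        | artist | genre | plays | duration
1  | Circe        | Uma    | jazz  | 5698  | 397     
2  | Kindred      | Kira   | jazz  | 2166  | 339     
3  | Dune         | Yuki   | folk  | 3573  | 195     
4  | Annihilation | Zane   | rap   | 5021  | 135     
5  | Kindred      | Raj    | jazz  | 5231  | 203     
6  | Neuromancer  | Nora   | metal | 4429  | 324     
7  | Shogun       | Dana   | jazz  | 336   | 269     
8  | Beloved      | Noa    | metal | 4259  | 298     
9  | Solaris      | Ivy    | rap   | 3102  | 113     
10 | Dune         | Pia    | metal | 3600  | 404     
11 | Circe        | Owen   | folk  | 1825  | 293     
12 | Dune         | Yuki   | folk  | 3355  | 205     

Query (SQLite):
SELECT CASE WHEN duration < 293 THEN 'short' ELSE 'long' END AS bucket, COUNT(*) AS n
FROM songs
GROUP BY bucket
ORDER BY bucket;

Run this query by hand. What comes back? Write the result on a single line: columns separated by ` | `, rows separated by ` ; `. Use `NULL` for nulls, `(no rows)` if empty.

Bucket rows by duration < 293 → 'short' else 'long'; count each bucket.

long | 6 ; short | 6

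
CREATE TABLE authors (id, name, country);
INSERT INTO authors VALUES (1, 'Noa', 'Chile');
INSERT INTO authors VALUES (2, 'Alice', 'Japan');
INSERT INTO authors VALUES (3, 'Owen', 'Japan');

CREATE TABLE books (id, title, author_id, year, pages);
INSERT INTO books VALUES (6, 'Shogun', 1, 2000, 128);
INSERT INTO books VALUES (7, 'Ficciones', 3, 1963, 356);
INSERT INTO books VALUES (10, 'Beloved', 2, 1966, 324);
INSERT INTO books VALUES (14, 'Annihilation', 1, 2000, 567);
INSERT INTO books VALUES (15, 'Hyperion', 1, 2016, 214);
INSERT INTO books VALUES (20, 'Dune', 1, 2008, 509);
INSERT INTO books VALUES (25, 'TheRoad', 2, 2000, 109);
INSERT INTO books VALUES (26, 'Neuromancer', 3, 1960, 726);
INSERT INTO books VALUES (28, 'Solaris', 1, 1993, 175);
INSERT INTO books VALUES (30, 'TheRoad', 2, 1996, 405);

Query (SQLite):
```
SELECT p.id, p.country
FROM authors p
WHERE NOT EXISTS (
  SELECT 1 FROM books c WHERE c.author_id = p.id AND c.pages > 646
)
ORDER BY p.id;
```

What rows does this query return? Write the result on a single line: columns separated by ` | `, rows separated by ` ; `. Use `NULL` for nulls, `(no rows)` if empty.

1 | Chile ; 2 | Japan

For each authors row, check whether any books with matching author_id has pages > 646.
Keep rows where that is false.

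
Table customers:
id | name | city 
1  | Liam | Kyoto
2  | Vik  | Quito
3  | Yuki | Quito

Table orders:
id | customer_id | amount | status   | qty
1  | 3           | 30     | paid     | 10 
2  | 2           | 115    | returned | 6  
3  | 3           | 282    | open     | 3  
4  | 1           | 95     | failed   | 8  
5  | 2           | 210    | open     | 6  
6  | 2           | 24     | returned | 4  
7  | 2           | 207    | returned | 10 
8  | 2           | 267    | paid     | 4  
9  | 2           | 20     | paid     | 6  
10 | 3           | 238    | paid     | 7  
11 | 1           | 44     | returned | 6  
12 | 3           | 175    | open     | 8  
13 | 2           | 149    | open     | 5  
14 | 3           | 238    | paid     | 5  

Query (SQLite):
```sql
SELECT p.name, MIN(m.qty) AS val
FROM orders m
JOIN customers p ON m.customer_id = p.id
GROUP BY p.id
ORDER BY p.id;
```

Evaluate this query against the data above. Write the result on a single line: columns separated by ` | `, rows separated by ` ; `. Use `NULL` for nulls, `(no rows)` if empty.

Join each orders row to its customers via customer_id.
Group joined rows by customers.id; compute MIN(m.qty) per group.
  1: ids {4, 11} → MIN(m.qty)=6
  2: ids {2, 5, 6, 7, 8, 9, 13} → MIN(m.qty)=4
  3: ids {1, 3, 10, 12, 14} → MIN(m.qty)=3

Liam | 6 ; Vik | 4 ; Yuki | 3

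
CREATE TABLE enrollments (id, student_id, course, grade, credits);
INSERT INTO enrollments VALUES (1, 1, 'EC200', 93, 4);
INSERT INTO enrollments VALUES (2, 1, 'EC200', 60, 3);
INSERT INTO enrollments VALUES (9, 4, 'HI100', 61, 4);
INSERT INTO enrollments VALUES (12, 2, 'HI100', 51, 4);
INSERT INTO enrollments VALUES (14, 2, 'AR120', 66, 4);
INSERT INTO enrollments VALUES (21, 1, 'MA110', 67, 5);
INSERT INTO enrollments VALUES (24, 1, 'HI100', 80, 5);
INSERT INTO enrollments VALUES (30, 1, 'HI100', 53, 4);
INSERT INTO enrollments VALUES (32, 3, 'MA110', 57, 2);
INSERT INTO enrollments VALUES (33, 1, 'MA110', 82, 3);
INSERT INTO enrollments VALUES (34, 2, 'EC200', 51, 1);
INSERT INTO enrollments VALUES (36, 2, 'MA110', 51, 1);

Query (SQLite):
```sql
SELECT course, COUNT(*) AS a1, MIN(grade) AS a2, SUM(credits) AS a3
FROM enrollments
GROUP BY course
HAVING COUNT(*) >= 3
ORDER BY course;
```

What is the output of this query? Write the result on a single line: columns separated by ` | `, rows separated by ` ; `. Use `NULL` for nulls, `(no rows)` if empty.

Group enrollments by course.
Per group compute: COUNT(*), MIN(grade), SUM(credits).
HAVING: drop groups with fewer than 3 rows.
  AR120: ids {14} → COUNT(*)=1, MIN(grade)=66, SUM(credits)=4
  EC200: ids {1, 2, 34} → COUNT(*)=3, MIN(grade)=51, SUM(credits)=8
  HI100: ids {9, 12, 24, 30} → COUNT(*)=4, MIN(grade)=51, SUM(credits)=17
  MA110: ids {21, 32, 33, 36} → COUNT(*)=4, MIN(grade)=51, SUM(credits)=11

EC200 | 3 | 51 | 8 ; HI100 | 4 | 51 | 17 ; MA110 | 4 | 51 | 11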